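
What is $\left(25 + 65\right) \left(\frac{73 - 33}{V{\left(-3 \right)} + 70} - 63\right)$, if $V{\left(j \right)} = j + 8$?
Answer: $-5622$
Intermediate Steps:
$V{\left(j \right)} = 8 + j$
$\left(25 + 65\right) \left(\frac{73 - 33}{V{\left(-3 \right)} + 70} - 63\right) = \left(25 + 65\right) \left(\frac{73 - 33}{\left(8 - 3\right) + 70} - 63\right) = 90 \left(\frac{40}{5 + 70} - 63\right) = 90 \left(\frac{40}{75} - 63\right) = 90 \left(40 \cdot \frac{1}{75} - 63\right) = 90 \left(\frac{8}{15} - 63\right) = 90 \left(- \frac{937}{15}\right) = -5622$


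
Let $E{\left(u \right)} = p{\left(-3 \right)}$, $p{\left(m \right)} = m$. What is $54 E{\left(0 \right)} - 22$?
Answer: $-184$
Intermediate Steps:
$E{\left(u \right)} = -3$
$54 E{\left(0 \right)} - 22 = 54 \left(-3\right) - 22 = -162 - 22 = -184$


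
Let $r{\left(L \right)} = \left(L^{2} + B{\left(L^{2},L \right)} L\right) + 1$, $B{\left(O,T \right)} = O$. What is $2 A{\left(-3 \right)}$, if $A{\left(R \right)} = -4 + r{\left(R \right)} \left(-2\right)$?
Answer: $60$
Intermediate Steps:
$r{\left(L \right)} = 1 + L^{2} + L^{3}$ ($r{\left(L \right)} = \left(L^{2} + L^{2} L\right) + 1 = \left(L^{2} + L^{3}\right) + 1 = 1 + L^{2} + L^{3}$)
$A{\left(R \right)} = -6 - 2 R^{2} - 2 R^{3}$ ($A{\left(R \right)} = -4 + \left(1 + R^{2} + R^{3}\right) \left(-2\right) = -4 - \left(2 + 2 R^{2} + 2 R^{3}\right) = -6 - 2 R^{2} - 2 R^{3}$)
$2 A{\left(-3 \right)} = 2 \left(-6 - 2 \left(-3\right)^{2} - 2 \left(-3\right)^{3}\right) = 2 \left(-6 - 18 - -54\right) = 2 \left(-6 - 18 + 54\right) = 2 \cdot 30 = 60$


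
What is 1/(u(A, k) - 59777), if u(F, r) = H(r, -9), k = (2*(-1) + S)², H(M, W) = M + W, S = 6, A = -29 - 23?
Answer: -1/59770 ≈ -1.6731e-5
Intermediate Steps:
A = -52
k = 16 (k = (2*(-1) + 6)² = (-2 + 6)² = 4² = 16)
u(F, r) = -9 + r (u(F, r) = r - 9 = -9 + r)
1/(u(A, k) - 59777) = 1/((-9 + 16) - 59777) = 1/(7 - 59777) = 1/(-59770) = -1/59770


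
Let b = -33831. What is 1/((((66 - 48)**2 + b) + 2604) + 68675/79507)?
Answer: -79507/2456936146 ≈ -3.2360e-5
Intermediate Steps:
1/((((66 - 48)**2 + b) + 2604) + 68675/79507) = 1/((((66 - 48)**2 - 33831) + 2604) + 68675/79507) = 1/(((18**2 - 33831) + 2604) + 68675*(1/79507)) = 1/(((324 - 33831) + 2604) + 68675/79507) = 1/((-33507 + 2604) + 68675/79507) = 1/(-30903 + 68675/79507) = 1/(-2456936146/79507) = -79507/2456936146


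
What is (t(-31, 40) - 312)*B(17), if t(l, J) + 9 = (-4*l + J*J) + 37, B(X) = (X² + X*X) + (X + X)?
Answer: 881280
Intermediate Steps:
B(X) = 2*X + 2*X² (B(X) = (X² + X²) + 2*X = 2*X² + 2*X = 2*X + 2*X²)
t(l, J) = 28 + J² - 4*l (t(l, J) = -9 + ((-4*l + J*J) + 37) = -9 + ((-4*l + J²) + 37) = -9 + ((J² - 4*l) + 37) = -9 + (37 + J² - 4*l) = 28 + J² - 4*l)
(t(-31, 40) - 312)*B(17) = ((28 + 40² - 4*(-31)) - 312)*(2*17*(1 + 17)) = ((28 + 1600 + 124) - 312)*(2*17*18) = (1752 - 312)*612 = 1440*612 = 881280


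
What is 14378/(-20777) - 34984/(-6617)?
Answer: 7996498/1740271 ≈ 4.5950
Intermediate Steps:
14378/(-20777) - 34984/(-6617) = 14378*(-1/20777) - 34984*(-1/6617) = -182/263 + 34984/6617 = 7996498/1740271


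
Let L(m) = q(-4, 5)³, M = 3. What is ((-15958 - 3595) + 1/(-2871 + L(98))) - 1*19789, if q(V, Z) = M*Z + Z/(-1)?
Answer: -73608883/1871 ≈ -39342.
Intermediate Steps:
q(V, Z) = 2*Z (q(V, Z) = 3*Z + Z/(-1) = 3*Z + Z*(-1) = 3*Z - Z = 2*Z)
L(m) = 1000 (L(m) = (2*5)³ = 10³ = 1000)
((-15958 - 3595) + 1/(-2871 + L(98))) - 1*19789 = ((-15958 - 3595) + 1/(-2871 + 1000)) - 1*19789 = (-19553 + 1/(-1871)) - 19789 = (-19553 - 1/1871) - 19789 = -36583664/1871 - 19789 = -73608883/1871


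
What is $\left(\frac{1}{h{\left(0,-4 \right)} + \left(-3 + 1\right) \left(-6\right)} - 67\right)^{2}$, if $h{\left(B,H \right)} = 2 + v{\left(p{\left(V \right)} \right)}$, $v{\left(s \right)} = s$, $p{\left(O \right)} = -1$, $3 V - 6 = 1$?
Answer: $\frac{756900}{169} \approx 4478.7$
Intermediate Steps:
$V = \frac{7}{3}$ ($V = 2 + \frac{1}{3} \cdot 1 = 2 + \frac{1}{3} = \frac{7}{3} \approx 2.3333$)
$h{\left(B,H \right)} = 1$ ($h{\left(B,H \right)} = 2 - 1 = 1$)
$\left(\frac{1}{h{\left(0,-4 \right)} + \left(-3 + 1\right) \left(-6\right)} - 67\right)^{2} = \left(\frac{1}{1 + \left(-3 + 1\right) \left(-6\right)} - 67\right)^{2} = \left(\frac{1}{1 - -12} - 67\right)^{2} = \left(\frac{1}{1 + 12} - 67\right)^{2} = \left(\frac{1}{13} - 67\right)^{2} = \left(- \frac{870}{13}\right)^{2} = \frac{756900}{169}$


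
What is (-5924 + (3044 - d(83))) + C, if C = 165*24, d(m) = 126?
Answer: 954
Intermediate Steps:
C = 3960
(-5924 + (3044 - d(83))) + C = (-5924 + (3044 - 1*126)) + 3960 = (-5924 + (3044 - 126)) + 3960 = (-5924 + 2918) + 3960 = -3006 + 3960 = 954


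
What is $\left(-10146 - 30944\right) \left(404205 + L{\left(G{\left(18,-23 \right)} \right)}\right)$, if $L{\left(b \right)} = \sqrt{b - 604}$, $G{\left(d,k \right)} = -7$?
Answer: $-16608783450 - 41090 i \sqrt{611} \approx -1.6609 \cdot 10^{10} - 1.0157 \cdot 10^{6} i$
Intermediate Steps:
$L{\left(b \right)} = \sqrt{-604 + b}$
$\left(-10146 - 30944\right) \left(404205 + L{\left(G{\left(18,-23 \right)} \right)}\right) = \left(-10146 - 30944\right) \left(404205 + \sqrt{-604 - 7}\right) = - 41090 \left(404205 + \sqrt{-611}\right) = - 41090 \left(404205 + i \sqrt{611}\right) = -16608783450 - 41090 i \sqrt{611}$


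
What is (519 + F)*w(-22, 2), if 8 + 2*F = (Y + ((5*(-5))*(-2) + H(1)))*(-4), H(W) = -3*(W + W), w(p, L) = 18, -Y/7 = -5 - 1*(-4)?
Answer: 7434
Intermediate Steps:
Y = 7 (Y = -7*(-5 - 1*(-4)) = -7*(-5 + 4) = -7*(-1) = 7)
H(W) = -6*W
F = -106 (F = -4 + ((7 + ((5*(-5))*(-2) - 6*1))*(-4))/2 = -4 + ((7 + (-25*(-2) - 6))*(-4))/2 = -4 + ((7 + (50 - 6))*(-4))/2 = -4 + ((7 + 44)*(-4))/2 = -4 + (51*(-4))/2 = -4 + (½)*(-204) = -4 - 102 = -106)
(519 + F)*w(-22, 2) = (519 - 106)*18 = 413*18 = 7434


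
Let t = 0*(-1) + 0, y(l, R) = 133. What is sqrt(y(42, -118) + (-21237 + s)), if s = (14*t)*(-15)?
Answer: 4*I*sqrt(1319) ≈ 145.27*I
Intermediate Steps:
t = 0 (t = 0 + 0 = 0)
s = 0 (s = (14*0)*(-15) = 0*(-15) = 0)
sqrt(y(42, -118) + (-21237 + s)) = sqrt(133 + (-21237 + 0)) = sqrt(133 - 21237) = sqrt(-21104) = 4*I*sqrt(1319)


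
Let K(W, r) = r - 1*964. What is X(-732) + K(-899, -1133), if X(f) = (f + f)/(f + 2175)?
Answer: -1009145/481 ≈ -2098.0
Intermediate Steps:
X(f) = 2*f/(2175 + f) (X(f) = (2*f)/(2175 + f) = 2*f/(2175 + f))
K(W, r) = -964 + r (K(W, r) = r - 964 = -964 + r)
X(-732) + K(-899, -1133) = 2*(-732)/(2175 - 732) + (-964 - 1133) = 2*(-732)/1443 - 2097 = 2*(-732)*(1/1443) - 2097 = -488/481 - 2097 = -1009145/481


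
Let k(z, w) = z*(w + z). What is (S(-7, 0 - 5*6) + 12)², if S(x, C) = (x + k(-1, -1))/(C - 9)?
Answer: 223729/1521 ≈ 147.09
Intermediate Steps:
S(x, C) = (2 + x)/(-9 + C) (S(x, C) = (x - (-1 - 1))/(C - 9) = (x - 1*(-2))/(-9 + C) = (x + 2)/(-9 + C) = (2 + x)/(-9 + C))
(S(-7, 0 - 5*6) + 12)² = ((2 - 7)/(-9 + (0 - 5*6)) + 12)² = (-5/(-9 + (0 - 30)) + 12)² = (-5/(-9 - 30) + 12)² = (-5/(-39) + 12)² = (-1/39*(-5) + 12)² = (5/39 + 12)² = (473/39)² = 223729/1521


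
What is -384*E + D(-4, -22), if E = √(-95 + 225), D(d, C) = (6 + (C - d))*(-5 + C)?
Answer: 324 - 384*√130 ≈ -4054.3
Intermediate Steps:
D(d, C) = (-5 + C)*(6 + C - d) (D(d, C) = (6 + C - d)*(-5 + C) = (-5 + C)*(6 + C - d))
E = √130 ≈ 11.402
-384*E + D(-4, -22) = -384*√130 + (-30 - 22 + (-22)² + 5*(-4) - 1*(-22)*(-4)) = -384*√130 + (-30 - 22 + 484 - 20 - 88) = -384*√130 + 324 = 324 - 384*√130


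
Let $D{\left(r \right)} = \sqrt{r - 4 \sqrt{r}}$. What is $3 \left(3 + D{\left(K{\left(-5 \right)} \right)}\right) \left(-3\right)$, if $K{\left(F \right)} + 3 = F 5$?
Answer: $-27 - 18 \sqrt{-7 - 2 i \sqrt{7}} \approx -43.957 + 50.552 i$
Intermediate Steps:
$K{\left(F \right)} = -3 + 5 F$ ($K{\left(F \right)} = -3 + F 5 = -3 + 5 F$)
$3 \left(3 + D{\left(K{\left(-5 \right)} \right)}\right) \left(-3\right) = 3 \left(3 + \sqrt{\left(-3 + 5 \left(-5\right)\right) - 4 \sqrt{-3 + 5 \left(-5\right)}}\right) \left(-3\right) = 3 \left(3 + \sqrt{\left(-3 - 25\right) - 4 \sqrt{-3 - 25}}\right) \left(-3\right) = 3 \left(3 + \sqrt{-28 - 4 \sqrt{-28}}\right) \left(-3\right) = 3 \left(3 + \sqrt{-28 - 4 \cdot 2 i \sqrt{7}}\right) \left(-3\right) = 3 \left(3 + \sqrt{-28 - 8 i \sqrt{7}}\right) \left(-3\right) = 3 \left(-9 - 3 \sqrt{-28 - 8 i \sqrt{7}}\right) = -27 - 9 \sqrt{-28 - 8 i \sqrt{7}}$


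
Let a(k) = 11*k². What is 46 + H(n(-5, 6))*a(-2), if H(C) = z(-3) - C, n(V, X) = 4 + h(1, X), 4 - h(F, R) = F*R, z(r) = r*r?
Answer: 354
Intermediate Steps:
z(r) = r²
h(F, R) = 4 - F*R
n(V, X) = 8 - X (n(V, X) = 4 + (4 - 1*1*X) = 4 + (4 - X) = 8 - X)
H(C) = 9 - C (H(C) = (-3)² - C = 9 - C)
46 + H(n(-5, 6))*a(-2) = 46 + (9 - (8 - 1*6))*(11*(-2)²) = 46 + (9 - (8 - 6))*(11*4) = 46 + (9 - 1*2)*44 = 46 + (9 - 2)*44 = 46 + 7*44 = 46 + 308 = 354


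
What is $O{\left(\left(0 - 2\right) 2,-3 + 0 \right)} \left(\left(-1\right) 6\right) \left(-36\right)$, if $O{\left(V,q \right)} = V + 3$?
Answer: $-216$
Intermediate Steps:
$O{\left(V,q \right)} = 3 + V$
$O{\left(\left(0 - 2\right) 2,-3 + 0 \right)} \left(\left(-1\right) 6\right) \left(-36\right) = \left(3 + \left(0 - 2\right) 2\right) \left(\left(-1\right) 6\right) \left(-36\right) = \left(3 - 4\right) \left(-6\right) \left(-36\right) = \left(-1\right) \left(-6\right) \left(-36\right) = 6 \left(-36\right) = -216$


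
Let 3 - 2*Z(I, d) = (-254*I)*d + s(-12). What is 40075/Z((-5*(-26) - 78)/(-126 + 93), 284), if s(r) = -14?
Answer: -2644950/3750511 ≈ -0.70522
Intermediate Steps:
Z(I, d) = 17/2 + 127*I*d (Z(I, d) = 3/2 - ((-254*I)*d - 14)/2 = 3/2 - (-254*I*d - 14)/2 = 3/2 - (-14 - 254*I*d)/2 = 3/2 + (7 + 127*I*d) = 17/2 + 127*I*d)
40075/Z((-5*(-26) - 78)/(-126 + 93), 284) = 40075/(17/2 + 127*((-5*(-26) - 78)/(-126 + 93))*284) = 40075/(17/2 + 127*((130 - 78)/(-33))*284) = 40075/(17/2 + 127*(52*(-1/33))*284) = 40075/(17/2 + 127*(-52/33)*284) = 40075/(17/2 - 1875536/33) = 40075/(-3750511/66) = 40075*(-66/3750511) = -2644950/3750511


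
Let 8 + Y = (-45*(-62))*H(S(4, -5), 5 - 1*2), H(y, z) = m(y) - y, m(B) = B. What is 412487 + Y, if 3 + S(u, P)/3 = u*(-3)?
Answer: 412479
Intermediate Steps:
S(u, P) = -9 - 9*u (S(u, P) = -9 + 3*(u*(-3)) = -9 + 3*(-3*u) = -9 - 9*u)
H(y, z) = 0 (H(y, z) = y - y = 0)
Y = -8 (Y = -8 - 45*(-62)*0 = -8 + 2790*0 = -8 + 0 = -8)
412487 + Y = 412487 - 8 = 412479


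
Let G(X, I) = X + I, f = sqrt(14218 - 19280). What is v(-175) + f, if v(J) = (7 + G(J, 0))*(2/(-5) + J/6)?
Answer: 24836/5 + I*sqrt(5062) ≈ 4967.2 + 71.148*I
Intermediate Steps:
f = I*sqrt(5062) (f = sqrt(-5062) = I*sqrt(5062) ≈ 71.148*I)
G(X, I) = I + X
v(J) = (7 + J)*(-2/5 + J/6) (v(J) = (7 + (0 + J))*(2/(-5) + J/6) = (7 + J)*(2*(-1/5) + J*(1/6)) = (7 + J)*(-2/5 + J/6))
v(-175) + f = (-14/5 + (1/6)*(-175)**2 + (23/30)*(-175)) + I*sqrt(5062) = (-14/5 + (1/6)*30625 - 805/6) + I*sqrt(5062) = (-14/5 + 30625/6 - 805/6) + I*sqrt(5062) = 24836/5 + I*sqrt(5062)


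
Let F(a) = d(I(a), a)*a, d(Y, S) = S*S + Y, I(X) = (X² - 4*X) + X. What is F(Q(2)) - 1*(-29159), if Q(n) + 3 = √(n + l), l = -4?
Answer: 29120 + 68*I*√2 ≈ 29120.0 + 96.167*I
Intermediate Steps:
I(X) = X² - 3*X
d(Y, S) = Y + S² (d(Y, S) = S² + Y = Y + S²)
Q(n) = -3 + √(-4 + n) (Q(n) = -3 + √(n - 4) = -3 + √(-4 + n))
F(a) = a*(a² + a*(-3 + a)) (F(a) = (a*(-3 + a) + a²)*a = (a² + a*(-3 + a))*a = a*(a² + a*(-3 + a)))
F(Q(2)) - 1*(-29159) = (-3 + √(-4 + 2))²*(-3 + 2*(-3 + √(-4 + 2))) - 1*(-29159) = (-3 + √(-2))²*(-3 + 2*(-3 + √(-2))) + 29159 = (-3 + I*√2)²*(-3 + 2*(-3 + I*√2)) + 29159 = (-3 + I*√2)²*(-3 + (-6 + 2*I*√2)) + 29159 = (-3 + I*√2)²*(-9 + 2*I*√2) + 29159 = 29159 + (-3 + I*√2)²*(-9 + 2*I*√2)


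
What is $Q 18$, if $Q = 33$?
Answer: $594$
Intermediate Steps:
$Q 18 = 33 \cdot 18 = 594$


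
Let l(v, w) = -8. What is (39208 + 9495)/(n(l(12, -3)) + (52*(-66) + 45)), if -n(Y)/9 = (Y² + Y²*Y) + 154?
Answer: -48703/741 ≈ -65.726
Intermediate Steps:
n(Y) = -1386 - 9*Y² - 9*Y³ (n(Y) = -9*((Y² + Y²*Y) + 154) = -9*((Y² + Y³) + 154) = -9*(154 + Y² + Y³) = -1386 - 9*Y² - 9*Y³)
(39208 + 9495)/(n(l(12, -3)) + (52*(-66) + 45)) = (39208 + 9495)/((-1386 - 9*(-8)² - 9*(-8)³) + (52*(-66) + 45)) = 48703/((-1386 - 9*64 - 9*(-512)) + (-3432 + 45)) = 48703/((-1386 - 576 + 4608) - 3387) = 48703/(2646 - 3387) = 48703/(-741) = 48703*(-1/741) = -48703/741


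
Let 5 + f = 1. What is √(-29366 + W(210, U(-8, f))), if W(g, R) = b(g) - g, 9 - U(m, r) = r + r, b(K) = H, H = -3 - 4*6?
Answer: I*√29603 ≈ 172.06*I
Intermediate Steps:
f = -4 (f = -5 + 1 = -4)
H = -27 (H = -3 - 24 = -27)
b(K) = -27
U(m, r) = 9 - 2*r (U(m, r) = 9 - (r + r) = 9 - 2*r)
W(g, R) = -27 - g
√(-29366 + W(210, U(-8, f))) = √(-29366 + (-27 - 1*210)) = √(-29366 + (-27 - 210)) = √(-29366 - 237) = √(-29603) = I*√29603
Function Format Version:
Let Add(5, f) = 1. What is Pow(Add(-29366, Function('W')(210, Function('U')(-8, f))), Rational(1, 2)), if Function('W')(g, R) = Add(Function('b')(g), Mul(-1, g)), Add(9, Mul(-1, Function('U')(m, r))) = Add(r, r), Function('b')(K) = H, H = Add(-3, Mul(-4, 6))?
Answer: Mul(I, Pow(29603, Rational(1, 2))) ≈ Mul(172.06, I)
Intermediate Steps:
f = -4 (f = Add(-5, 1) = -4)
H = -27 (H = Add(-3, -24) = -27)
Function('b')(K) = -27
Function('U')(m, r) = Add(9, Mul(-2, r)) (Function('U')(m, r) = Add(9, Mul(-1, Add(r, r))) = Add(9, Mul(-1, Mul(2, r))) = Add(9, Mul(-2, r)))
Function('W')(g, R) = Add(-27, Mul(-1, g))
Pow(Add(-29366, Function('W')(210, Function('U')(-8, f))), Rational(1, 2)) = Pow(Add(-29366, Add(-27, Mul(-1, 210))), Rational(1, 2)) = Pow(Add(-29366, Add(-27, -210)), Rational(1, 2)) = Pow(Add(-29366, -237), Rational(1, 2)) = Pow(-29603, Rational(1, 2)) = Mul(I, Pow(29603, Rational(1, 2)))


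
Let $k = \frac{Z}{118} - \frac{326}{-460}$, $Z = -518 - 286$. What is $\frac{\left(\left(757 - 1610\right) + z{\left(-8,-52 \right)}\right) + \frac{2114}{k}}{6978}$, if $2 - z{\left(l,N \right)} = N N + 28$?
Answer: $- \frac{108504483}{192692818} \approx -0.5631$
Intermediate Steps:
$Z = -804$ ($Z = -518 - 286 = -804$)
$z{\left(l,N \right)} = -26 - N^{2}$ ($z{\left(l,N \right)} = 2 - \left(N N + 28\right) = 2 - \left(N^{2} + 28\right) = 2 - \left(28 + N^{2}\right) = -26 - N^{2}$)
$k = - \frac{82843}{13570}$ ($k = - \frac{804}{118} - \frac{326}{-460} = \left(-804\right) \frac{1}{118} - - \frac{163}{230} = - \frac{402}{59} + \frac{163}{230} = - \frac{82843}{13570} \approx -6.1049$)
$\frac{\left(\left(757 - 1610\right) + z{\left(-8,-52 \right)}\right) + \frac{2114}{k}}{6978} = \frac{\left(\left(757 - 1610\right) - 2730\right) + \frac{2114}{- \frac{82843}{13570}}}{6978} = \left(\left(\left(757 - 1610\right) - 2730\right) + 2114 \left(- \frac{13570}{82843}\right)\right) \frac{1}{6978} = \left(\left(-853 - 2730\right) - \frac{28686980}{82843}\right) \frac{1}{6978} = \left(-3583 - \frac{28686980}{82843}\right) \frac{1}{6978} = \left(- \frac{325513449}{82843}\right) \frac{1}{6978} = - \frac{108504483}{192692818}$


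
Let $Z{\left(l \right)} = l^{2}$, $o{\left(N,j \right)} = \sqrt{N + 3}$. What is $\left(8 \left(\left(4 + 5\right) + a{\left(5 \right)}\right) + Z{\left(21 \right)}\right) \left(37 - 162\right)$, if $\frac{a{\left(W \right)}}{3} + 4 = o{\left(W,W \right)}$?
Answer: $-52125 - 6000 \sqrt{2} \approx -60610.0$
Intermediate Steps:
$o{\left(N,j \right)} = \sqrt{3 + N}$
$a{\left(W \right)} = -12 + 3 \sqrt{3 + W}$
$\left(8 \left(\left(4 + 5\right) + a{\left(5 \right)}\right) + Z{\left(21 \right)}\right) \left(37 - 162\right) = \left(8 \left(\left(4 + 5\right) - \left(12 - 3 \sqrt{3 + 5}\right)\right) + 21^{2}\right) \left(37 - 162\right) = \left(8 \left(9 - \left(12 - 3 \sqrt{8}\right)\right) + 441\right) \left(-125\right) = \left(8 \left(9 - \left(12 - 3 \cdot 2 \sqrt{2}\right)\right) + 441\right) \left(-125\right) = \left(8 \left(9 - \left(12 - 6 \sqrt{2}\right)\right) + 441\right) \left(-125\right) = \left(8 \left(-3 + 6 \sqrt{2}\right) + 441\right) \left(-125\right) = \left(\left(-24 + 48 \sqrt{2}\right) + 441\right) \left(-125\right) = \left(417 + 48 \sqrt{2}\right) \left(-125\right) = -52125 - 6000 \sqrt{2}$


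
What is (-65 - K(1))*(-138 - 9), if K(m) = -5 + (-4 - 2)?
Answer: 7938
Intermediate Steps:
K(m) = -11 (K(m) = -5 - 6 = -11)
(-65 - K(1))*(-138 - 9) = (-65 - 1*(-11))*(-138 - 9) = (-65 + 11)*(-147) = -54*(-147) = 7938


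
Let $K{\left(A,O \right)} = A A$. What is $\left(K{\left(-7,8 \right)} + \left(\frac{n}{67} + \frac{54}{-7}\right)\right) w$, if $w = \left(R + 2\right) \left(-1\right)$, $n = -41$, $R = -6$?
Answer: $\frac{76304}{469} \approx 162.7$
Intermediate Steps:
$K{\left(A,O \right)} = A^{2}$
$w = 4$ ($w = \left(-6 + 2\right) \left(-1\right) = \left(-4\right) \left(-1\right) = 4$)
$\left(K{\left(-7,8 \right)} + \left(\frac{n}{67} + \frac{54}{-7}\right)\right) w = \left(\left(-7\right)^{2} + \left(- \frac{41}{67} + \frac{54}{-7}\right)\right) 4 = \left(49 + \left(\left(-41\right) \frac{1}{67} + 54 \left(- \frac{1}{7}\right)\right)\right) 4 = \left(49 - \frac{3905}{469}\right) 4 = \frac{19076}{469} \cdot 4 = \frac{76304}{469}$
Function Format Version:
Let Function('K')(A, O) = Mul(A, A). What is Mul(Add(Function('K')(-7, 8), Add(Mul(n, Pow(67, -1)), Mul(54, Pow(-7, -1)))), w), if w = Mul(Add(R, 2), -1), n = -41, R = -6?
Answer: Rational(76304, 469) ≈ 162.70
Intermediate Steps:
Function('K')(A, O) = Pow(A, 2)
w = 4 (w = Mul(Add(-6, 2), -1) = Mul(-4, -1) = 4)
Mul(Add(Function('K')(-7, 8), Add(Mul(n, Pow(67, -1)), Mul(54, Pow(-7, -1)))), w) = Mul(Add(Pow(-7, 2), Add(Mul(-41, Pow(67, -1)), Mul(54, Pow(-7, -1)))), 4) = Mul(Add(49, Add(Mul(-41, Rational(1, 67)), Mul(54, Rational(-1, 7)))), 4) = Mul(Add(49, Add(Rational(-41, 67), Rational(-54, 7))), 4) = Mul(Add(49, Rational(-3905, 469)), 4) = Mul(Rational(19076, 469), 4) = Rational(76304, 469)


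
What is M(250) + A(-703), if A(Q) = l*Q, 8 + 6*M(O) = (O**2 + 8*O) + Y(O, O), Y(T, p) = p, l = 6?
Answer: 19717/3 ≈ 6572.3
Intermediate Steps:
M(O) = -4/3 + O**2/6 + 3*O/2 (M(O) = -4/3 + ((O**2 + 8*O) + O)/6 = -4/3 + (O**2 + 9*O)/6 = -4/3 + (O**2/6 + 3*O/2) = -4/3 + O**2/6 + 3*O/2)
A(Q) = 6*Q
M(250) + A(-703) = (-4/3 + (1/6)*250**2 + (3/2)*250) + 6*(-703) = (-4/3 + (1/6)*62500 + 375) - 4218 = (-4/3 + 31250/3 + 375) - 4218 = 32371/3 - 4218 = 19717/3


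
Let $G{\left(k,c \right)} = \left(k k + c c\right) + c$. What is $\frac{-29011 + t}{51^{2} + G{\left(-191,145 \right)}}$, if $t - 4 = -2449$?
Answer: $- \frac{7864}{15063} \approx -0.52207$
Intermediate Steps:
$t = -2445$ ($t = 4 - 2449 = -2445$)
$G{\left(k,c \right)} = c + c^{2} + k^{2}$ ($G{\left(k,c \right)} = \left(k^{2} + c^{2}\right) + c = \left(c^{2} + k^{2}\right) + c = c + c^{2} + k^{2}$)
$\frac{-29011 + t}{51^{2} + G{\left(-191,145 \right)}} = \frac{-29011 - 2445}{51^{2} + \left(145 + 145^{2} + \left(-191\right)^{2}\right)} = - \frac{31456}{2601 + \left(145 + 21025 + 36481\right)} = - \frac{31456}{2601 + 57651} = - \frac{31456}{60252} = \left(-31456\right) \frac{1}{60252} = - \frac{7864}{15063}$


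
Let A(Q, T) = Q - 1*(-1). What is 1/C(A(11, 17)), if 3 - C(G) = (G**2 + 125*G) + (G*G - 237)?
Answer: -1/1548 ≈ -0.00064600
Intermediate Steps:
A(Q, T) = 1 + Q (A(Q, T) = Q + 1 = 1 + Q)
C(G) = 240 - 125*G - 2*G**2 (C(G) = 3 - ((G**2 + 125*G) + (G*G - 237)) = 3 - ((G**2 + 125*G) + (G**2 - 237)) = 3 - ((G**2 + 125*G) + (-237 + G**2)) = 3 - (-237 + 2*G**2 + 125*G) = 3 + (237 - 125*G - 2*G**2) = 240 - 125*G - 2*G**2)
1/C(A(11, 17)) = 1/(240 - 125*(1 + 11) - 2*(1 + 11)**2) = 1/(240 - 125*12 - 2*12**2) = 1/(240 - 1500 - 2*144) = 1/(240 - 1500 - 288) = 1/(-1548) = -1/1548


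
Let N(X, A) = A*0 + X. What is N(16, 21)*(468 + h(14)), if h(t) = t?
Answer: 7712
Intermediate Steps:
N(X, A) = X (N(X, A) = 0 + X = X)
N(16, 21)*(468 + h(14)) = 16*(468 + 14) = 16*482 = 7712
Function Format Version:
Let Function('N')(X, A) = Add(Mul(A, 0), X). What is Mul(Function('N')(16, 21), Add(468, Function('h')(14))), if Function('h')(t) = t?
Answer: 7712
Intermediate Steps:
Function('N')(X, A) = X (Function('N')(X, A) = Add(0, X) = X)
Mul(Function('N')(16, 21), Add(468, Function('h')(14))) = Mul(16, Add(468, 14)) = Mul(16, 482) = 7712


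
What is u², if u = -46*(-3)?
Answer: 19044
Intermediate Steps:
u = 138
u² = 138² = 19044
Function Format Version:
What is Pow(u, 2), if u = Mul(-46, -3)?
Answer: 19044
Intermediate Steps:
u = 138
Pow(u, 2) = Pow(138, 2) = 19044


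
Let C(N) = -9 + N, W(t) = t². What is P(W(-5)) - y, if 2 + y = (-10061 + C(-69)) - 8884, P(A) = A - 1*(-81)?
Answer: 19131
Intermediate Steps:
P(A) = 81 + A (P(A) = A + 81 = 81 + A)
y = -19025 (y = -2 + ((-10061 + (-9 - 69)) - 8884) = -2 + ((-10061 - 78) - 8884) = -2 + (-10139 - 8884) = -2 - 19023 = -19025)
P(W(-5)) - y = (81 + (-5)²) - 1*(-19025) = (81 + 25) + 19025 = 106 + 19025 = 19131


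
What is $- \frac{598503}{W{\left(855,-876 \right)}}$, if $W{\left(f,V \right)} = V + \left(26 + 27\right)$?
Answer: $\frac{598503}{823} \approx 727.22$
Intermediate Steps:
$W{\left(f,V \right)} = 53 + V$ ($W{\left(f,V \right)} = V + 53 = 53 + V$)
$- \frac{598503}{W{\left(855,-876 \right)}} = - \frac{598503}{53 - 876} = - \frac{598503}{-823} = \left(-598503\right) \left(- \frac{1}{823}\right) = \frac{598503}{823}$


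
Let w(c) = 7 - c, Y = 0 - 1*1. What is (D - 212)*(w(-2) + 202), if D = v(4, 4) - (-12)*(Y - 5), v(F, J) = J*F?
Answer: -56548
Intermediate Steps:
Y = -1 (Y = 0 - 1 = -1)
v(F, J) = F*J
D = -56 (D = 4*4 - (-12)*(-1 - 5) = 16 - (-12)*(-6) = 16 - 6*12 = 16 - 72 = -56)
(D - 212)*(w(-2) + 202) = (-56 - 212)*((7 - 1*(-2)) + 202) = -268*((7 + 2) + 202) = -268*(9 + 202) = -268*211 = -56548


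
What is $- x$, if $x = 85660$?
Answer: $-85660$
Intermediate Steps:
$- x = \left(-1\right) 85660 = -85660$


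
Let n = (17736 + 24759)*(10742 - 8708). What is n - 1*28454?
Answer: 86406376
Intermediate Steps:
n = 86434830 (n = 42495*2034 = 86434830)
n - 1*28454 = 86434830 - 1*28454 = 86434830 - 28454 = 86406376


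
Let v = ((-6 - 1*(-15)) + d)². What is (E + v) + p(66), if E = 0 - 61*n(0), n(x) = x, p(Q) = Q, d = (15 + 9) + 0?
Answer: 1155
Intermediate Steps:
d = 24 (d = 24 + 0 = 24)
v = 1089 (v = ((-6 - 1*(-15)) + 24)² = ((-6 + 15) + 24)² = (9 + 24)² = 33² = 1089)
E = 0 (E = 0 - 61*0 = 0 + 0 = 0)
(E + v) + p(66) = (0 + 1089) + 66 = 1089 + 66 = 1155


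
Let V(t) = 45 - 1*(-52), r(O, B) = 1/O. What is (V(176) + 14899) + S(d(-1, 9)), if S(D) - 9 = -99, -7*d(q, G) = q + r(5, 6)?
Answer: 14906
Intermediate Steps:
d(q, G) = -1/35 - q/7 (d(q, G) = -(q + 1/5)/7 = -(q + ⅕)/7 = -(⅕ + q)/7 = -1/35 - q/7)
V(t) = 97 (V(t) = 45 + 52 = 97)
S(D) = -90 (S(D) = 9 - 99 = -90)
(V(176) + 14899) + S(d(-1, 9)) = (97 + 14899) - 90 = 14996 - 90 = 14906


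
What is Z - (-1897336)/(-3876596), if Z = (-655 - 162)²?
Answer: 646895822527/969149 ≈ 6.6749e+5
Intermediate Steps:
Z = 667489 (Z = (-817)² = 667489)
Z - (-1897336)/(-3876596) = 667489 - (-1897336)/(-3876596) = 667489 - (-1897336)*(-1)/3876596 = 667489 - 1*474334/969149 = 667489 - 474334/969149 = 646895822527/969149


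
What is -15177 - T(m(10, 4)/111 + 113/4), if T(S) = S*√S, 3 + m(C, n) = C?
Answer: -15177 - 12571*√1395381/98568 ≈ -15328.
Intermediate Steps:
m(C, n) = -3 + C
T(S) = S^(3/2)
-15177 - T(m(10, 4)/111 + 113/4) = -15177 - ((-3 + 10)/111 + 113/4)^(3/2) = -15177 - (7*(1/111) + 113*(¼))^(3/2) = -15177 - (7/111 + 113/4)^(3/2) = -15177 - (12571/444)^(3/2) = -15177 - 12571*√1395381/98568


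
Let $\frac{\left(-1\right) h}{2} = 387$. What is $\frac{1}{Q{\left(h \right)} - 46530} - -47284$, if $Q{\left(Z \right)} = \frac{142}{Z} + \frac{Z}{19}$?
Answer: $\frac{16191742729115}{342435977} \approx 47284.0$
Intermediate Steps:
$h = -774$ ($h = \left(-2\right) 387 = -774$)
$Q{\left(Z \right)} = \frac{142}{Z} + \frac{Z}{19}$ ($Q{\left(Z \right)} = \frac{142}{Z} + Z \frac{1}{19} = \frac{142}{Z} + \frac{Z}{19}$)
$\frac{1}{Q{\left(h \right)} - 46530} - -47284 = \frac{1}{\left(\frac{142}{-774} + \frac{1}{19} \left(-774\right)\right) - 46530} - -47284 = \frac{1}{\left(142 \left(- \frac{1}{774}\right) - \frac{774}{19}\right) - 46530} + 47284 = \frac{1}{\left(- \frac{71}{387} - \frac{774}{19}\right) - 46530} + 47284 = \frac{1}{- \frac{300887}{7353} - 46530} + 47284 = \frac{1}{- \frac{342435977}{7353}} + 47284 = - \frac{7353}{342435977} + 47284 = \frac{16191742729115}{342435977}$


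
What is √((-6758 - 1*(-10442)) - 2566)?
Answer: √1118 ≈ 33.437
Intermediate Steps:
√((-6758 - 1*(-10442)) - 2566) = √((-6758 + 10442) - 2566) = √(3684 - 2566) = √1118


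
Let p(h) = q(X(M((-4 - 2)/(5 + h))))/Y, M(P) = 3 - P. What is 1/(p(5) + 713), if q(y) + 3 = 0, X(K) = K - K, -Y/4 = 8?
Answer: 32/22819 ≈ 0.0014023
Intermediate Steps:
Y = -32 (Y = -4*8 = -32)
X(K) = 0
q(y) = -3 (q(y) = -3 + 0 = -3)
p(h) = 3/32 (p(h) = -3/(-32) = -3*(-1/32) = 3/32)
1/(p(5) + 713) = 1/(3/32 + 713) = 1/(22819/32) = 32/22819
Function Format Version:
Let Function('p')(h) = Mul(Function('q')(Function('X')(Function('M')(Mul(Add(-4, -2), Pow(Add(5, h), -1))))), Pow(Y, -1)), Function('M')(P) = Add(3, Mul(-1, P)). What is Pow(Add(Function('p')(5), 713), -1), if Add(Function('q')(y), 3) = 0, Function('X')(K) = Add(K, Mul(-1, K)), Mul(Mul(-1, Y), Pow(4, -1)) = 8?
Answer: Rational(32, 22819) ≈ 0.0014023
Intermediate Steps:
Y = -32 (Y = Mul(-4, 8) = -32)
Function('X')(K) = 0
Function('q')(y) = -3 (Function('q')(y) = Add(-3, 0) = -3)
Function('p')(h) = Rational(3, 32) (Function('p')(h) = Mul(-3, Pow(-32, -1)) = Mul(-3, Rational(-1, 32)) = Rational(3, 32))
Pow(Add(Function('p')(5), 713), -1) = Pow(Add(Rational(3, 32), 713), -1) = Pow(Rational(22819, 32), -1) = Rational(32, 22819)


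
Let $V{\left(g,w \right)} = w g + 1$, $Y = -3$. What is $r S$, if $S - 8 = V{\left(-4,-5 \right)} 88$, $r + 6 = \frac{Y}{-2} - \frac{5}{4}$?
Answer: $-10672$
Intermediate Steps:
$V{\left(g,w \right)} = 1 + g w$ ($V{\left(g,w \right)} = g w + 1 = 1 + g w$)
$r = - \frac{23}{4}$ ($r = -6 - \left(- \frac{3}{2} + \frac{5}{4}\right) = -6 - - \frac{1}{4} = -6 + \left(\frac{3}{2} - \frac{5}{4}\right) = -6 + \frac{1}{4} = - \frac{23}{4} \approx -5.75$)
$S = 1856$ ($S = 8 + \left(1 - -20\right) 88 = 8 + \left(1 + 20\right) 88 = 8 + 21 \cdot 88 = 8 + 1848 = 1856$)
$r S = \left(- \frac{23}{4}\right) 1856 = -10672$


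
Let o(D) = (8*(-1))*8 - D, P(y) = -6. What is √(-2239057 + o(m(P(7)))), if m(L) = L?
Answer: I*√2239115 ≈ 1496.4*I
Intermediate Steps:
o(D) = -64 - D (o(D) = -8*8 - D = -64 - D)
√(-2239057 + o(m(P(7)))) = √(-2239057 + (-64 - 1*(-6))) = √(-2239057 + (-64 + 6)) = √(-2239057 - 58) = √(-2239115) = I*√2239115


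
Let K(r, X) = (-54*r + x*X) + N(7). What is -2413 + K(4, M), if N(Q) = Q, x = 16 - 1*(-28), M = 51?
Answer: -378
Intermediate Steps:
x = 44 (x = 16 + 28 = 44)
K(r, X) = 7 - 54*r + 44*X (K(r, X) = (-54*r + 44*X) + 7 = 7 - 54*r + 44*X)
-2413 + K(4, M) = -2413 + (7 - 54*4 + 44*51) = -2413 + (7 - 216 + 2244) = -2413 + 2035 = -378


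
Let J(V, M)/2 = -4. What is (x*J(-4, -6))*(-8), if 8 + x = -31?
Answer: -2496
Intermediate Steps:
x = -39 (x = -8 - 31 = -39)
J(V, M) = -8 (J(V, M) = 2*(-4) = -8)
(x*J(-4, -6))*(-8) = -39*(-8)*(-8) = 312*(-8) = -2496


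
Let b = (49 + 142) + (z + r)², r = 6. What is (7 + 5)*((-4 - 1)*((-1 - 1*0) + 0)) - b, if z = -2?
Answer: -147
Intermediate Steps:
b = 207 (b = (49 + 142) + (-2 + 6)² = 191 + 4² = 191 + 16 = 207)
(7 + 5)*((-4 - 1)*((-1 - 1*0) + 0)) - b = (7 + 5)*((-4 - 1)*((-1 - 1*0) + 0)) - 1*207 = 12*(-5*((-1 + 0) + 0)) - 207 = 12*(-5*(-1 + 0)) - 207 = 12*(-5*(-1)) - 207 = 12*5 - 207 = 60 - 207 = -147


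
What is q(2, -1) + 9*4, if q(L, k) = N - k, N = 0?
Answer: 37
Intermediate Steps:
q(L, k) = -k (q(L, k) = 0 - k = -k)
q(2, -1) + 9*4 = -1*(-1) + 9*4 = 1 + 36 = 37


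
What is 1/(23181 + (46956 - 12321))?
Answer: 1/57816 ≈ 1.7296e-5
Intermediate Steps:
1/(23181 + (46956 - 12321)) = 1/(23181 + 34635) = 1/57816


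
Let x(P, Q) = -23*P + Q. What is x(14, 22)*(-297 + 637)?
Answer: -102000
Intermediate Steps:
x(P, Q) = Q - 23*P
x(14, 22)*(-297 + 637) = (22 - 23*14)*(-297 + 637) = (22 - 322)*340 = -300*340 = -102000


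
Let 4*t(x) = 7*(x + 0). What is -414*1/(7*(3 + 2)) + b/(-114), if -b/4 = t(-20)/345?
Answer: -1628752/137655 ≈ -11.832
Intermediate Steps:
t(x) = 7*x/4 (t(x) = (7*(x + 0))/4 = (7*x)/4 = 7*x/4)
b = 28/69 (b = -4*(7/4)*(-20)/345 = -(-140)/345 = -4*(-7/69) = 28/69 ≈ 0.40580)
-414*1/(7*(3 + 2)) + b/(-114) = -414*1/(7*(3 + 2)) + (28/69)/(-114) = -414/(5*7) + (28/69)*(-1/114) = -414/35 - 14/3933 = -1628752/137655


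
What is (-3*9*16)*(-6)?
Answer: 2592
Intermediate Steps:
(-3*9*16)*(-6) = -27*16*(-6) = -432*(-6) = 2592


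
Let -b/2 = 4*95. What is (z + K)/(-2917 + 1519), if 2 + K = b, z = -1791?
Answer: 851/466 ≈ 1.8262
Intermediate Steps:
b = -760 (b = -8*95 = -2*380 = -760)
K = -762 (K = -2 - 760 = -762)
(z + K)/(-2917 + 1519) = (-1791 - 762)/(-2917 + 1519) = -2553/(-1398) = -2553*(-1/1398) = 851/466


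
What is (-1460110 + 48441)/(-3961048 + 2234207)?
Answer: 1411669/1726841 ≈ 0.81749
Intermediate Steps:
(-1460110 + 48441)/(-3961048 + 2234207) = -1411669/(-1726841) = -1411669*(-1/1726841) = 1411669/1726841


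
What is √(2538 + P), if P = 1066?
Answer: 2*√901 ≈ 60.033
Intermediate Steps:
√(2538 + P) = √(2538 + 1066) = √3604 = 2*√901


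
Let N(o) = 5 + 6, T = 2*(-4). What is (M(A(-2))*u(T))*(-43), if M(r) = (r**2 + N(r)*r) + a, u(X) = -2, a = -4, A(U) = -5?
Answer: -2924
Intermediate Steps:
T = -8
N(o) = 11
M(r) = -4 + r**2 + 11*r (M(r) = (r**2 + 11*r) - 4 = -4 + r**2 + 11*r)
(M(A(-2))*u(T))*(-43) = ((-4 + (-5)**2 + 11*(-5))*(-2))*(-43) = ((-4 + 25 - 55)*(-2))*(-43) = -34*(-2)*(-43) = 68*(-43) = -2924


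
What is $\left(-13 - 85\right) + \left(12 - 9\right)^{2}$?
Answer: $-89$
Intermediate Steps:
$\left(-13 - 85\right) + \left(12 - 9\right)^{2} = -98 + \left(12 - 9\right)^{2} = -98 + 3^{2} = -98 + 9 = -89$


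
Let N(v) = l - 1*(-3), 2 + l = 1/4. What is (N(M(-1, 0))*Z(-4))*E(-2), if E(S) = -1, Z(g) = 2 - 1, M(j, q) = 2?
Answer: -5/4 ≈ -1.2500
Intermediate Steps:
l = -7/4 (l = -2 + 1/4 = -2 + 1*(¼) = -2 + ¼ = -7/4 ≈ -1.7500)
N(v) = 5/4 (N(v) = -7/4 - 1*(-3) = -7/4 + 3 = 5/4)
Z(g) = 1
(N(M(-1, 0))*Z(-4))*E(-2) = ((5/4)*1)*(-1) = (5/4)*(-1) = -5/4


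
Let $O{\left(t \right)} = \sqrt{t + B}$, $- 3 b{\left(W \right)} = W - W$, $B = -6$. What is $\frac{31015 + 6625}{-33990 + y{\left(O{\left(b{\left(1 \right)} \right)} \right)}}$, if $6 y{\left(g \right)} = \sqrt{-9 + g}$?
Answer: $- \frac{37640}{33990 - \frac{\sqrt{-9 + i \sqrt{6}}}{6}} \approx -1.1074 - 1.6437 \cdot 10^{-5} i$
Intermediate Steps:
$b{\left(W \right)} = 0$ ($b{\left(W \right)} = - \frac{W - W}{3} = \left(- \frac{1}{3}\right) 0 = 0$)
$O{\left(t \right)} = \sqrt{-6 + t}$ ($O{\left(t \right)} = \sqrt{t - 6} = \sqrt{-6 + t}$)
$y{\left(g \right)} = \frac{\sqrt{-9 + g}}{6}$
$\frac{31015 + 6625}{-33990 + y{\left(O{\left(b{\left(1 \right)} \right)} \right)}} = \frac{31015 + 6625}{-33990 + \frac{\sqrt{-9 + \sqrt{-6 + 0}}}{6}} = \frac{37640}{-33990 + \frac{\sqrt{-9 + \sqrt{-6}}}{6}} = \frac{37640}{-33990 + \frac{\sqrt{-9 + i \sqrt{6}}}{6}}$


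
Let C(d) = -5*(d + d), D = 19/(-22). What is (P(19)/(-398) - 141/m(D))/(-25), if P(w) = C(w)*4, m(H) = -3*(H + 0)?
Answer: 198546/94525 ≈ 2.1005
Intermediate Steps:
D = -19/22 (D = 19*(-1/22) = -19/22 ≈ -0.86364)
C(d) = -10*d
m(H) = -3*H
P(w) = -40*w (P(w) = -10*w*4 = -40*w)
(P(19)/(-398) - 141/m(D))/(-25) = (-40*19/(-398) - 141/((-3*(-19/22))))/(-25) = (-760*(-1/398) - 141/57/22)*(-1/25) = (380/199 - 141*22/57)*(-1/25) = (380/199 - 1034/19)*(-1/25) = -198546/3781*(-1/25) = 198546/94525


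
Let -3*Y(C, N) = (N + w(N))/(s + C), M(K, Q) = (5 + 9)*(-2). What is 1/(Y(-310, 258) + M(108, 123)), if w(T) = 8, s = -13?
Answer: -51/1414 ≈ -0.036068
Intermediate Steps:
M(K, Q) = -28 (M(K, Q) = 14*(-2) = -28)
Y(C, N) = -(8 + N)/(3*(-13 + C)) (Y(C, N) = -(N + 8)/(3*(-13 + C)) = -(8 + N)/(3*(-13 + C)))
1/(Y(-310, 258) + M(108, 123)) = 1/((-8 - 1*258)/(3*(-13 - 310)) - 28) = 1/((⅓)*(-8 - 258)/(-323) - 28) = 1/((⅓)*(-1/323)*(-266) - 28) = 1/(14/51 - 28) = 1/(-1414/51) = -51/1414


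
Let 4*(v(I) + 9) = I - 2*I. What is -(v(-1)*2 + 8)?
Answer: 19/2 ≈ 9.5000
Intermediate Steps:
v(I) = -9 - I/4 (v(I) = -9 + (I - 2*I)/4 = -9 + (-I)/4 = -9 - I/4)
-(v(-1)*2 + 8) = -((-9 - 1/4*(-1))*2 + 8) = -((-9 + 1/4)*2 + 8) = -(-35/4*2 + 8) = -(-35/2 + 8) = -1*(-19/2) = 19/2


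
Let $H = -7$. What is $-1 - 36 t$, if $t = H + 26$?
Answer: $-685$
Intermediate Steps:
$t = 19$ ($t = -7 + 26 = 19$)
$-1 - 36 t = -1 - 684 = -685$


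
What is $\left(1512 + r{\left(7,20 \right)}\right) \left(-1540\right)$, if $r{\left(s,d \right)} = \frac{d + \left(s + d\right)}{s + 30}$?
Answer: $- \frac{86226140}{37} \approx -2.3304 \cdot 10^{6}$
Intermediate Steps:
$r{\left(s,d \right)} = \frac{s + 2 d}{30 + s}$ ($r{\left(s,d \right)} = \frac{d + \left(d + s\right)}{30 + s} = \frac{s + 2 d}{30 + s}$)
$\left(1512 + r{\left(7,20 \right)}\right) \left(-1540\right) = \left(1512 + \frac{7 + 2 \cdot 20}{30 + 7}\right) \left(-1540\right) = \left(1512 + \frac{7 + 40}{37}\right) \left(-1540\right) = \left(1512 + \frac{1}{37} \cdot 47\right) \left(-1540\right) = \left(1512 + \frac{47}{37}\right) \left(-1540\right) = \frac{55991}{37} \left(-1540\right) = - \frac{86226140}{37}$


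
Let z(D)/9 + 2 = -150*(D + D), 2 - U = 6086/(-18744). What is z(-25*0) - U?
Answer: -190483/9372 ≈ -20.325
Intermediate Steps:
U = 21787/9372 (U = 2 - 6086/(-18744) = 2 - 6086*(-1)/18744 = 2 - 1*(-3043/9372) = 2 + 3043/9372 = 21787/9372 ≈ 2.3247)
z(D) = -18 - 2700*D (z(D) = -18 + 9*(-150*(D + D)) = -18 + 9*(-300*D) = -18 - 2700*D)
z(-25*0) - U = (-18 - (-67500)*0) - 1*21787/9372 = (-18 - 2700*0) - 21787/9372 = (-18 + 0) - 21787/9372 = -18 - 21787/9372 = -190483/9372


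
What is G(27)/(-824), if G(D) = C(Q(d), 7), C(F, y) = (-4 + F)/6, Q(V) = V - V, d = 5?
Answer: 1/1236 ≈ 0.00080906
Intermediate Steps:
Q(V) = 0
C(F, y) = -2/3 + F/6 (C(F, y) = (-4 + F)*(1/6) = -2/3 + F/6)
G(D) = -2/3 (G(D) = -2/3 + (1/6)*0 = -2/3 + 0 = -2/3)
G(27)/(-824) = -2/3/(-824) = -2/3*(-1/824) = 1/1236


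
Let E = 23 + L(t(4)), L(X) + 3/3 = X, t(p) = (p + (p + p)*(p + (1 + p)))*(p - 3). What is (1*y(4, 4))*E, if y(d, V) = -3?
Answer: -294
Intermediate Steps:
t(p) = (-3 + p)*(p + 2*p*(1 + 2*p)) (t(p) = (p + (2*p)*(1 + 2*p))*(-3 + p) = (p + 2*p*(1 + 2*p))*(-3 + p) = (-3 + p)*(p + 2*p*(1 + 2*p)))
L(X) = -1 + X
E = 98 (E = 23 + (-1 + 4*(-9 - 9*4 + 4*4²)) = 23 + (-1 + 4*(-9 - 36 + 4*16)) = 23 + (-1 + 4*(-9 - 36 + 64)) = 23 + (-1 + 4*19) = 23 + (-1 + 76) = 23 + 75 = 98)
(1*y(4, 4))*E = (1*(-3))*98 = -3*98 = -294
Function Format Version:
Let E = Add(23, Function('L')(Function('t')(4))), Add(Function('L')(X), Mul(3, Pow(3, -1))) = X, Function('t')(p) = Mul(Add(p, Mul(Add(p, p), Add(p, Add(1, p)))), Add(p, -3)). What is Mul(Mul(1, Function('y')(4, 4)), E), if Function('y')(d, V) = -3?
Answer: -294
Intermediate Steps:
Function('t')(p) = Mul(Add(-3, p), Add(p, Mul(2, p, Add(1, Mul(2, p))))) (Function('t')(p) = Mul(Add(p, Mul(Mul(2, p), Add(1, Mul(2, p)))), Add(-3, p)) = Mul(Add(p, Mul(2, p, Add(1, Mul(2, p)))), Add(-3, p)) = Mul(Add(-3, p), Add(p, Mul(2, p, Add(1, Mul(2, p))))))
Function('L')(X) = Add(-1, X)
E = 98 (E = Add(23, Add(-1, Mul(4, Add(-9, Mul(-9, 4), Mul(4, Pow(4, 2)))))) = Add(23, Add(-1, Mul(4, Add(-9, -36, Mul(4, 16))))) = Add(23, Add(-1, Mul(4, Add(-9, -36, 64)))) = Add(23, Add(-1, Mul(4, 19))) = Add(23, Add(-1, 76)) = Add(23, 75) = 98)
Mul(Mul(1, Function('y')(4, 4)), E) = Mul(Mul(1, -3), 98) = Mul(-3, 98) = -294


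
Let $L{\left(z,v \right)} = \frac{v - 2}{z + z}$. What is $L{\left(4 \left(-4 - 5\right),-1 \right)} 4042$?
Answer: $\frac{2021}{12} \approx 168.42$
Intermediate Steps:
$L{\left(z,v \right)} = \frac{-2 + v}{2 z}$
$L{\left(4 \left(-4 - 5\right),-1 \right)} 4042 = \frac{-2 - 1}{2 \cdot 4 \left(-4 - 5\right)} 4042 = \frac{1}{2} \frac{1}{4 \left(-9\right)} \left(-3\right) 4042 = \frac{1}{2} \frac{1}{-36} \left(-3\right) 4042 = \frac{1}{2} \left(- \frac{1}{36}\right) \left(-3\right) 4042 = \frac{1}{24} \cdot 4042 = \frac{2021}{12}$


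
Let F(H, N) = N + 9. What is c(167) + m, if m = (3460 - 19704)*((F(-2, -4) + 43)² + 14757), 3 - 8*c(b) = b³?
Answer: -555442133/2 ≈ -2.7772e+8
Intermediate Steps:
F(H, N) = 9 + N
c(b) = 3/8 - b³/8
m = -277138884 (m = (3460 - 19704)*(((9 - 4) + 43)² + 14757) = -16244*((5 + 43)² + 14757) = -16244*(48² + 14757) = -16244*(2304 + 14757) = -16244*17061 = -277138884)
c(167) + m = (3/8 - ⅛*167³) - 277138884 = (3/8 - ⅛*4657463) - 277138884 = (3/8 - 4657463/8) - 277138884 = -1164365/2 - 277138884 = -555442133/2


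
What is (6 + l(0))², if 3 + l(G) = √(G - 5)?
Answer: (3 + I*√5)² ≈ 4.0 + 13.416*I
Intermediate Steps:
l(G) = -3 + √(-5 + G) (l(G) = -3 + √(G - 5) = -3 + √(-5 + G))
(6 + l(0))² = (6 + (-3 + √(-5 + 0)))² = (6 + (-3 + √(-5)))² = (6 + (-3 + I*√5))² = (3 + I*√5)²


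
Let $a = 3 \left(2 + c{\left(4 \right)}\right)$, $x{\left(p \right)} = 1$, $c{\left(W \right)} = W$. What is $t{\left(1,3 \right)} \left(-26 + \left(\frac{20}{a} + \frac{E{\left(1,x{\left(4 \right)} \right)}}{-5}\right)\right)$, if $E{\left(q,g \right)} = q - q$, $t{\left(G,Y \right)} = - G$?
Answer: $\frac{224}{9} \approx 24.889$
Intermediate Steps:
$E{\left(q,g \right)} = 0$
$a = 18$ ($a = 3 \left(2 + 4\right) = 3 \cdot 6 = 18$)
$t{\left(1,3 \right)} \left(-26 + \left(\frac{20}{a} + \frac{E{\left(1,x{\left(4 \right)} \right)}}{-5}\right)\right) = \left(-1\right) 1 \left(-26 + \left(\frac{20}{18} + \frac{0}{-5}\right)\right) = - (-26 + \left(20 \cdot \frac{1}{18} + 0 \left(- \frac{1}{5}\right)\right)) = - (-26 + \left(\frac{10}{9} + 0\right)) = - (-26 + \frac{10}{9}) = \left(-1\right) \left(- \frac{224}{9}\right) = \frac{224}{9}$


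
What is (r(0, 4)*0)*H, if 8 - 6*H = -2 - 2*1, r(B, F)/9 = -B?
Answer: 0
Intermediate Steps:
r(B, F) = -9*B (r(B, F) = 9*(-B) = -9*B)
H = 2 (H = 4/3 - (-2 - 2*1)/6 = 4/3 - (-2 - 2)/6 = 4/3 - ⅙*(-4) = 4/3 + ⅔ = 2)
(r(0, 4)*0)*H = (-9*0*0)*2 = (0*0)*2 = 0*2 = 0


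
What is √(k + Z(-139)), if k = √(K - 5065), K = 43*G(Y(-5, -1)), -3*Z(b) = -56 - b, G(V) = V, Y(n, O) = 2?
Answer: √(-249 + 9*I*√4979)/3 ≈ 4.9054 + 7.1923*I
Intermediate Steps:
Z(b) = 56/3 + b/3 (Z(b) = -(-56 - b)/3 = 56/3 + b/3)
K = 86 (K = 43*2 = 86)
k = I*√4979 (k = √(86 - 5065) = √(-4979) = I*√4979 ≈ 70.562*I)
√(k + Z(-139)) = √(I*√4979 + (56/3 + (⅓)*(-139))) = √(I*√4979 + (56/3 - 139/3)) = √(I*√4979 - 83/3) = √(-83/3 + I*√4979)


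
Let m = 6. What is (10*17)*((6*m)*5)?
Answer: 30600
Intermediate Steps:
(10*17)*((6*m)*5) = (10*17)*((6*6)*5) = 170*(36*5) = 170*180 = 30600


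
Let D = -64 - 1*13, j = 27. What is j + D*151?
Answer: -11600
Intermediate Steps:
D = -77 (D = -64 - 13 = -77)
j + D*151 = 27 - 77*151 = 27 - 11627 = -11600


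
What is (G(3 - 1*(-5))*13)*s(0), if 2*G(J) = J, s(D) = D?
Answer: 0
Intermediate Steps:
G(J) = J/2
(G(3 - 1*(-5))*13)*s(0) = (((3 - 1*(-5))/2)*13)*0 = (((3 + 5)/2)*13)*0 = (((1/2)*8)*13)*0 = (4*13)*0 = 52*0 = 0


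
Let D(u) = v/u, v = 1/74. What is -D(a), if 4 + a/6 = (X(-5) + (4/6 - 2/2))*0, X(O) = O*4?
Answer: 1/1776 ≈ 0.00056306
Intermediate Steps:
v = 1/74 ≈ 0.013514
X(O) = 4*O
a = -24 (a = -24 + 6*((4*(-5) + (4/6 - 2/2))*0) = -24 + 6*((-20 + (4*(⅙) - 2*½))*0) = -24 + 6*((-20 + (⅔ - 1))*0) = -24 + 6*((-20 - ⅓)*0) = -24 + 6*(-61/3*0) = -24 + 6*0 = -24 + 0 = -24)
D(u) = 1/(74*u)
-D(a) = -1/(74*(-24)) = -(-1)/(74*24) = -1*(-1/1776) = 1/1776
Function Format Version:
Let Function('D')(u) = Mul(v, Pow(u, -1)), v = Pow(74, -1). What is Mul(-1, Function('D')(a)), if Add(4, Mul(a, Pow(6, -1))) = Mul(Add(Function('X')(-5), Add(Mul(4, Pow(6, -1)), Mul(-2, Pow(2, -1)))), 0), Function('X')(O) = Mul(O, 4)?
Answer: Rational(1, 1776) ≈ 0.00056306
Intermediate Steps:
v = Rational(1, 74) ≈ 0.013514
Function('X')(O) = Mul(4, O)
a = -24 (a = Add(-24, Mul(6, Mul(Add(Mul(4, -5), Add(Mul(4, Pow(6, -1)), Mul(-2, Pow(2, -1)))), 0))) = Add(-24, Mul(6, Mul(Add(-20, Add(Mul(4, Rational(1, 6)), Mul(-2, Rational(1, 2)))), 0))) = Add(-24, Mul(6, Mul(Add(-20, Add(Rational(2, 3), -1)), 0))) = Add(-24, Mul(6, Mul(Add(-20, Rational(-1, 3)), 0))) = Add(-24, Mul(6, Mul(Rational(-61, 3), 0))) = Add(-24, Mul(6, 0)) = Add(-24, 0) = -24)
Function('D')(u) = Mul(Rational(1, 74), Pow(u, -1))
Mul(-1, Function('D')(a)) = Mul(-1, Mul(Rational(1, 74), Pow(-24, -1))) = Mul(-1, Mul(Rational(1, 74), Rational(-1, 24))) = Mul(-1, Rational(-1, 1776)) = Rational(1, 1776)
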